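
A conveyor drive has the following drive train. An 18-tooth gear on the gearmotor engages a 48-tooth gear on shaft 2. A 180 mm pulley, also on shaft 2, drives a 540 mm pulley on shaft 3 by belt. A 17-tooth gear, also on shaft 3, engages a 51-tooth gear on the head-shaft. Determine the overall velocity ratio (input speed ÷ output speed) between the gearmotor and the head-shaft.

Each stage contributes driven/driver: gear mesh 48/18 = 2.6667, belt 540/180 = 3, gear mesh 51/17 = 3.
Overall: 2.6667 × 3 × 3 = 24.

24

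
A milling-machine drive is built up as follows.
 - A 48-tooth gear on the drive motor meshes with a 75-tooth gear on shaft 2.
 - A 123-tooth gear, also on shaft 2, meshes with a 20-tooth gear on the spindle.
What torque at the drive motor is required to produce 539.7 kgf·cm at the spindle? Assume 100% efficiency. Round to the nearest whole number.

Overall ratio R = 1.5625 × 0.1626 = 0.25407.
Input torque = output torque / R = 539.7 / 0.25407 = 2124.3 kgf·cm.

2124 kgf·cm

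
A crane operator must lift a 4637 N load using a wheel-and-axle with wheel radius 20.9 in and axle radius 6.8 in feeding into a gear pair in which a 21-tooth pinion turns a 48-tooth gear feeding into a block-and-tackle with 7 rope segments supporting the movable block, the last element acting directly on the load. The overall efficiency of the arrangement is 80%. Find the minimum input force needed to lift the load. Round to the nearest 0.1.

117.9 N

Wheel-and-axle MA = R/r = 20.9/6.8 = 3.0735.
Gear pair MA = 48/21 = 2.2857.
Block-and-tackle MA = number of supporting rope parts = 7.
Combined ideal MA = 3.0735 × 2.2857 × 7 = 49.176.
Actual MA = 49.176 × 0.80 = 39.341.
Effort = load / actual MA = 4637 / 39.341 = 117.87 N.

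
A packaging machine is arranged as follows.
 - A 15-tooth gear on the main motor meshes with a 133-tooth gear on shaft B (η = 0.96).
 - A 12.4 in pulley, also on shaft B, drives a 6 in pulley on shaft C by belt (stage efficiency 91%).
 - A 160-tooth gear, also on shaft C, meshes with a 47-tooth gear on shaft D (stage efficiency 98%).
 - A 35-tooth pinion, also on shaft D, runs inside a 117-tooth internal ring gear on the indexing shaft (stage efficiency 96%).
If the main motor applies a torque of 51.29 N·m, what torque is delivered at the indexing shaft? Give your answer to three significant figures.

After the gear mesh (133/15): 51.29 × 8.8667 × 0.96 = 436.58 N·m
After the belt (6/12.4): 436.58 × 0.48387 × 0.91 = 192.24 N·m
After the gear mesh (47/160): 192.24 × 0.29375 × 0.98 = 55.34 N·m
After the internal gear (117/35): 55.34 × 3.3429 × 0.96 = 177.59 N·m

178 N·m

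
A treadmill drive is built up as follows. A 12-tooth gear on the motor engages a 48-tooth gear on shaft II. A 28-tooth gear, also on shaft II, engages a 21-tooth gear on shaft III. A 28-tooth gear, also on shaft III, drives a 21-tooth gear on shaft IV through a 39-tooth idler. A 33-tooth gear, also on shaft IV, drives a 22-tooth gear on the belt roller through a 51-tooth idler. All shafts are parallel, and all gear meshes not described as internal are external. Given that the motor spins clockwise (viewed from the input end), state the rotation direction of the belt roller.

clockwise

the motor → shaft II: external mesh, 1 reversal → CCW.
shaft II → shaft III: external mesh, 1 reversal → CW.
shaft III → shaft IV: driver → idler → driven is 2 external meshes, 2 reversals → CW.
shaft IV → the belt roller: driver → idler → driven is 2 external meshes, 2 reversals → CW.
6 reversals in total — an even number — so the belt roller turns the same way as the motor.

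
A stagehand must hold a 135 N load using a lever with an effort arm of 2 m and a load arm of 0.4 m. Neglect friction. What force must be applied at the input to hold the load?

Lever MA = effort arm / load arm = 2/0.4 = 5.
Effort = load / MA = 135 / 5 = 27 N.

27 N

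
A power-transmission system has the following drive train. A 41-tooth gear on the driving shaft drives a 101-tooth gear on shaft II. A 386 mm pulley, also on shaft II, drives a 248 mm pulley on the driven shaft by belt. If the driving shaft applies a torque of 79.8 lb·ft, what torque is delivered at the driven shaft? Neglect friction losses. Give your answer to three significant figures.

gear mesh 101/41 = 2.4634 → τ = 79.8·2.4634 = 196.58 lb·ft
belt 248/386 = 0.64249 → τ = 196.58·0.64249 = 126.3 lb·ft

126 lb·ft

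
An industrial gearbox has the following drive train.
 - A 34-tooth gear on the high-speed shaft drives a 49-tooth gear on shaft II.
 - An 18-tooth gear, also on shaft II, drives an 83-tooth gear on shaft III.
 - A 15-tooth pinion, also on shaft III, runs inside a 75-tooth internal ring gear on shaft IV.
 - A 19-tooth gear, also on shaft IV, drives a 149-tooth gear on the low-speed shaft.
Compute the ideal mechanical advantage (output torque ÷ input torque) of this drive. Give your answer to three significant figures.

261

Each stage contributes driven/driver: gear mesh 49/34 = 1.4412, gear mesh 83/18 = 4.6111, internal gear 75/15 = 5, gear mesh 149/19 = 7.8421.
Overall: 1.4412 × 4.6111 × 5 × 7.8421 = 260.57.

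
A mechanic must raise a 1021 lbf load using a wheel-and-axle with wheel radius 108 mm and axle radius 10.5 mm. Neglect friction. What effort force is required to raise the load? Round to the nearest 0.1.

99.3 lbf

Wheel-and-axle MA = R/r = 108/10.5 = 10.286.
Effort = load / MA = 1021 / 10.286 = 99.264 lbf.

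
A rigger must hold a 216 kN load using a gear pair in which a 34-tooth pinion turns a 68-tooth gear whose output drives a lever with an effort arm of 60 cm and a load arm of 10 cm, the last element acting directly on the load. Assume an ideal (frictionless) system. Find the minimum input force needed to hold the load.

Gear pair MA = 68/34 = 2.
Lever MA = effort arm / load arm = 60/10 = 6.
Combined ideal MA = 2 × 6 = 12.
Effort = load / MA = 216 / 12 = 18 kN.

18 kN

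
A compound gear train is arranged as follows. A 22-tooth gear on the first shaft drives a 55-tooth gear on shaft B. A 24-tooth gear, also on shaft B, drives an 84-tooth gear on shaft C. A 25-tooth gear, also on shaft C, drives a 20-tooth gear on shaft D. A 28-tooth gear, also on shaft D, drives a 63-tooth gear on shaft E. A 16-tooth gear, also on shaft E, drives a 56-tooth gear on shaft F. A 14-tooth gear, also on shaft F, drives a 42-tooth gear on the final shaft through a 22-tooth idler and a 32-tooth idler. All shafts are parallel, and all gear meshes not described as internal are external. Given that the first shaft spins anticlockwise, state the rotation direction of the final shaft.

anticlockwise

the first shaft → shaft B: external mesh, 1 reversal → CW.
shaft B → shaft C: external mesh, 1 reversal → CCW.
shaft C → shaft D: external mesh, 1 reversal → CW.
shaft D → shaft E: external mesh, 1 reversal → CCW.
shaft E → shaft F: external mesh, 1 reversal → CW.
shaft F → the final shaft: driver → idler → idler → driven is 3 external meshes, 3 reversals → CCW.
8 reversals in total — an even number — so the final shaft turns the same way as the first shaft.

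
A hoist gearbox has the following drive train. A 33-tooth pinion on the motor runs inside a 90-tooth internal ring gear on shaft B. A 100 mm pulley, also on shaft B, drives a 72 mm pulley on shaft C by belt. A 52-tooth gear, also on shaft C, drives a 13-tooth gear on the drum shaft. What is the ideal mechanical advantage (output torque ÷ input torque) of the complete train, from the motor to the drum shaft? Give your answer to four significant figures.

Each stage contributes driven/driver: internal gear 90/33 = 2.7273, belt 72/100 = 0.72, gear mesh 13/52 = 0.25.
Overall: 2.7273 × 0.72 × 0.25 = 0.49091.

0.4909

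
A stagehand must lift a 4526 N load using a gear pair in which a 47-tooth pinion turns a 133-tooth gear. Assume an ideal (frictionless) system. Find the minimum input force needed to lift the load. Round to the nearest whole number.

1599 N

Gear pair MA = 133/47 = 2.8298.
Effort = load / MA = 4526 / 2.8298 = 1599.4 N.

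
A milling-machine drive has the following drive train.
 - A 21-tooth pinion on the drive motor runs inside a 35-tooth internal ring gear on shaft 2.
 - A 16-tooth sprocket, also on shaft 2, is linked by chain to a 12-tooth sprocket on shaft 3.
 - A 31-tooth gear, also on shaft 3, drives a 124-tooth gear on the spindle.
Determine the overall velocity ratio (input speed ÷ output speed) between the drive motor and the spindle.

Each stage contributes driven/driver: internal gear 35/21 = 1.6667, chain 12/16 = 0.75, gear mesh 124/31 = 4.
Overall: 1.6667 × 0.75 × 4 = 5.

5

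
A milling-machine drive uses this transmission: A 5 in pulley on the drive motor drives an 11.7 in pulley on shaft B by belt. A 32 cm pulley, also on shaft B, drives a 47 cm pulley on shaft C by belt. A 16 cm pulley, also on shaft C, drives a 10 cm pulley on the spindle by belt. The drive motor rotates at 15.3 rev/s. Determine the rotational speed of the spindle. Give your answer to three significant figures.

Belt: ratio = 11.7/5 = 2.34, so shaft B turns at 15.3 / 2.34 = 6.5385 rev/s.
Belt: ratio = 47/32 = 1.4688, so shaft C turns at 6.5385 / 1.4688 = 4.4517 rev/s.
Belt: ratio = 10/16 = 0.625, so the spindle turns at 4.4517 / 0.625 = 7.1227 rev/s.

7.12 rev/s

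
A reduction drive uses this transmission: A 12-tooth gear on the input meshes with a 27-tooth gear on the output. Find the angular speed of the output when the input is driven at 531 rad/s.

236 rad/s

Gear mesh: ratio = 27/12 = 2.25, so the output turns at 531 / 2.25 = 236 rad/s.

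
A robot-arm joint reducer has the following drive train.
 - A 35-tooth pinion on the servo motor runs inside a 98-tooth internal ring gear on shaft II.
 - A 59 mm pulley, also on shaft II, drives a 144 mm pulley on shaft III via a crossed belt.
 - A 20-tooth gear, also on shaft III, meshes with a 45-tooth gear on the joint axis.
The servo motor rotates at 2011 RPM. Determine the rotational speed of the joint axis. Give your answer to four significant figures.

130.8 RPM

internal gear 98/35 = 2.8 → 2011/2.8 = 718.21 RPM
belt 144/59 = 2.4407 → 718.21/2.4407 = 294.27 RPM
gear mesh 45/20 = 2.25 → 294.27/2.25 = 130.79 RPM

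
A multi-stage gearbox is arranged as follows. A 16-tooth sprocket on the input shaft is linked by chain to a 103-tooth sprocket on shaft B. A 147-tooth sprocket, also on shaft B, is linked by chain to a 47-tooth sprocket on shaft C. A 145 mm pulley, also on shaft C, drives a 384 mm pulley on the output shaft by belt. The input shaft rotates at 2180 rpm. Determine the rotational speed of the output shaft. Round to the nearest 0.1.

399.9 rpm

Chain: ratio = 103/16 = 6.4375, so shaft B turns at 2180 / 6.4375 = 338.64 rpm.
Chain: ratio = 47/147 = 0.31973, so shaft C turns at 338.64 / 0.31973 = 1059.2 rpm.
Belt: ratio = 384/145 = 2.6483, so the output shaft turns at 1059.2 / 2.6483 = 399.94 rpm.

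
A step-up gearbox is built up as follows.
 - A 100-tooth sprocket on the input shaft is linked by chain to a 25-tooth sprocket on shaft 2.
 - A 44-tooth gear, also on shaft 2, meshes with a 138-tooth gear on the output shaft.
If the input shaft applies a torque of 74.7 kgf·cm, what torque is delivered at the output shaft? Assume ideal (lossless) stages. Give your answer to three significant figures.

58.6 kgf·cm

chain 25/100 = 0.25 → τ = 74.7·0.25 = 18.675 kgf·cm
gear mesh 138/44 = 3.1364 → τ = 18.675·3.1364 = 58.572 kgf·cm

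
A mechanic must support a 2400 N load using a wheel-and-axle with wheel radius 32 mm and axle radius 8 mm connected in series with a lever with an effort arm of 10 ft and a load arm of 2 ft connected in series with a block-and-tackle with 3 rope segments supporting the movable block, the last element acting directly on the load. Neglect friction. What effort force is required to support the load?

Wheel-and-axle MA = R/r = 32/8 = 4.
Lever MA = effort arm / load arm = 10/2 = 5.
Block-and-tackle MA = number of supporting rope parts = 3.
Combined ideal MA = 4 × 5 × 3 = 60.
Effort = load / MA = 2400 / 60 = 40 N.

40 N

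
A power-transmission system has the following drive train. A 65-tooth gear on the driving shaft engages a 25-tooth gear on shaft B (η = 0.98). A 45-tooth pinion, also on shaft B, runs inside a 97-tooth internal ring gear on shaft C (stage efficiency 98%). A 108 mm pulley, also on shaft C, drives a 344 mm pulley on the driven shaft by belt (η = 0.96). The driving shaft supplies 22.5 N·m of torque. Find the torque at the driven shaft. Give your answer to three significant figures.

Gear mesh: ratio = 25/65 = 0.38462; torque at shaft B = 22.5 × 0.38462 × 0.98 = 8.4808 N·m.
Internal gear: ratio = 97/45 = 2.1556; torque at shaft C = 8.4808 × 2.1556 × 0.98 = 17.915 N·m.
Belt: ratio = 344/108 = 3.1852; torque at the driven shaft = 17.915 × 3.1852 × 0.96 = 54.781 N·m.

54.8 N·m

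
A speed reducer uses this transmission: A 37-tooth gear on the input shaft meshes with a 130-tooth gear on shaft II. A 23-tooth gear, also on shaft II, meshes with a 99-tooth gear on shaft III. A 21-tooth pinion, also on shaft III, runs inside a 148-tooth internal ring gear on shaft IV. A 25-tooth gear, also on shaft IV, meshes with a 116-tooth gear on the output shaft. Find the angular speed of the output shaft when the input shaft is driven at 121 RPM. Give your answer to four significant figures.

0.2447 RPM

gear mesh 130/37 = 3.5135 → 121/3.5135 = 34.438 RPM
gear mesh 99/23 = 4.3043 → 34.438/4.3043 = 8.0009 RPM
internal gear 148/21 = 7.0476 → 8.0009/7.0476 = 1.1353 RPM
gear mesh 116/25 = 4.64 → 1.1353/4.64 = 0.24467 RPM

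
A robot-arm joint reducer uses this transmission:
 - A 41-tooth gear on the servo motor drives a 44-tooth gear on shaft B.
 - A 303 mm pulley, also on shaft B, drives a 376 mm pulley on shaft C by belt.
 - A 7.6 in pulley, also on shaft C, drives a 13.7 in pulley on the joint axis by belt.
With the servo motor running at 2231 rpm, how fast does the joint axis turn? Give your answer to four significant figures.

929.3 rpm

gear mesh 44/41 = 1.0732 → 2231/1.0732 = 2078.9 rpm
belt 376/303 = 1.2409 → 2078.9/1.2409 = 1675.3 rpm
belt 13.7/7.6 = 1.8026 → 1675.3/1.8026 = 929.35 rpm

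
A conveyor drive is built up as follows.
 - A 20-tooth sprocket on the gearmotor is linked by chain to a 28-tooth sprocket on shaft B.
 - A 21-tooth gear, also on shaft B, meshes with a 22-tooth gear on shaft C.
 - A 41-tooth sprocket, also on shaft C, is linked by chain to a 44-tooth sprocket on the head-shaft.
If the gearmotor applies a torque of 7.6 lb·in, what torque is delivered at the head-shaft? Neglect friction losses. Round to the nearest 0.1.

Chain: ratio = 28/20 = 1.4; torque at shaft B = 7.6 × 1.4 = 10.64 lb·in.
Gear mesh: ratio = 22/21 = 1.0476; torque at shaft C = 10.64 × 1.0476 = 11.147 lb·in.
Chain: ratio = 44/41 = 1.0732; torque at the head-shaft = 11.147 × 1.0732 = 11.962 lb·in.

12.0 lb·in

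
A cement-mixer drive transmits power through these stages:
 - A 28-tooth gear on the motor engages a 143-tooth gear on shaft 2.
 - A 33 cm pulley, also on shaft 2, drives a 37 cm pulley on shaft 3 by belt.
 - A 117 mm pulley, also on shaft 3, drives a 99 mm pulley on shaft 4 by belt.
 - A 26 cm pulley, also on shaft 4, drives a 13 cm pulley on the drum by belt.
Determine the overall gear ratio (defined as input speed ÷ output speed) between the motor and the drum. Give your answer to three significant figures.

Each stage contributes driven/driver: gear mesh 143/28 = 5.1071, belt 37/33 = 1.1212, belt 99/117 = 0.84615, belt 13/26 = 0.5.
Overall: 5.1071 × 1.1212 × 0.84615 × 0.5 = 2.4226.

2.42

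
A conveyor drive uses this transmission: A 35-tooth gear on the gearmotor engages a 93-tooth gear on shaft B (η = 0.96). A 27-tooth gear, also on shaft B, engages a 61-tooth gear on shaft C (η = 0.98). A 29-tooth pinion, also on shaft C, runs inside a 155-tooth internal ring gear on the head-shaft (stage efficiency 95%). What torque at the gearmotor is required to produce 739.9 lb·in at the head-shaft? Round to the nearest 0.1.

Overall ratio R = 2.6571 × 2.2593 × 5.3448 = 32.086; overall efficiency η = 0.96 × 0.98 × 0.95 = 0.8938.
Input torque = output torque / (R × η) = 739.9 / (32.086 × 0.8938) = 25.801 lb·in.

25.8 lb·in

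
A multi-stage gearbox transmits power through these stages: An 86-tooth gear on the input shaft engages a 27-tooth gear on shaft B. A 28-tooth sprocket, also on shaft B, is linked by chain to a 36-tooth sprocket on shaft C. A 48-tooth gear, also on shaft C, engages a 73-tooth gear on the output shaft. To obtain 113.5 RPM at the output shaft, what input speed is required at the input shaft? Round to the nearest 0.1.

Overall ratio R = 0.31395 × 1.2857 × 1.5208 = 0.61389.
Required input speed = output speed × R = 113.5 × 0.61389 = 69.677 RPM.

69.7 RPM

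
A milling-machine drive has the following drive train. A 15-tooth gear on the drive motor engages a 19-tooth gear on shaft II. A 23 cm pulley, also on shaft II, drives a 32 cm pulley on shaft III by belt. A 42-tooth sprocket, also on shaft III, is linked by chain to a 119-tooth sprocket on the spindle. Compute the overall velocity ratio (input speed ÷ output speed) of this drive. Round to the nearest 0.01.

4.99

Each stage contributes driven/driver: gear mesh 19/15 = 1.2667, belt 32/23 = 1.3913, chain 119/42 = 2.8333.
Overall: 1.2667 × 1.3913 × 2.8333 = 4.9932.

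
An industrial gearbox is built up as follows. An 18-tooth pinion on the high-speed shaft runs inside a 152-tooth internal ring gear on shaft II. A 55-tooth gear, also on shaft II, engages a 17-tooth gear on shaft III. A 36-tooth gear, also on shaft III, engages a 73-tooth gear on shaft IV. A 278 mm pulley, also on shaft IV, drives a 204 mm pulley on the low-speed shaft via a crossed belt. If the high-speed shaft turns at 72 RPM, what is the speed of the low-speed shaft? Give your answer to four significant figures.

the high-speed shaft → shaft II (internal gear, 152/18): 72 ÷ 8.4444 = 8.5263 RPM
shaft II → shaft III (gear mesh, 17/55): 8.5263 ÷ 0.30909 = 27.585 RPM
shaft III → shaft IV (gear mesh, 73/36): 27.585 ÷ 2.0278 = 13.604 RPM
shaft IV → the low-speed shaft (belt, 204/278): 13.604 ÷ 0.73381 = 18.538 RPM

18.54 RPM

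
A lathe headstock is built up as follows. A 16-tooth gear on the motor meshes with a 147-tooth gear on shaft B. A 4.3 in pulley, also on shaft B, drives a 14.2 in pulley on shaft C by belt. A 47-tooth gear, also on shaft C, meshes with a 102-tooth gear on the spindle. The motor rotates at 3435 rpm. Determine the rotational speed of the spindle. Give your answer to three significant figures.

Gear mesh: ratio = 147/16 = 9.1875, so shaft B turns at 3435 / 9.1875 = 373.88 rpm.
Belt: ratio = 14.2/4.3 = 3.3023, so shaft C turns at 373.88 / 3.3023 = 113.22 rpm.
Gear mesh: ratio = 102/47 = 2.1702, so the spindle turns at 113.22 / 2.1702 = 52.168 rpm.

52.2 rpm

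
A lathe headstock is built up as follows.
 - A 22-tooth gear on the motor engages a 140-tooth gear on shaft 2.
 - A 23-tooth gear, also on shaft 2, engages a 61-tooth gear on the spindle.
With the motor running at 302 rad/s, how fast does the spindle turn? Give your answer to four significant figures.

17.89 rad/s

Gear mesh: ratio = 140/22 = 6.3636, so shaft 2 turns at 302 / 6.3636 = 47.457 rad/s.
Gear mesh: ratio = 61/23 = 2.6522, so the spindle turns at 47.457 / 2.6522 = 17.894 rad/s.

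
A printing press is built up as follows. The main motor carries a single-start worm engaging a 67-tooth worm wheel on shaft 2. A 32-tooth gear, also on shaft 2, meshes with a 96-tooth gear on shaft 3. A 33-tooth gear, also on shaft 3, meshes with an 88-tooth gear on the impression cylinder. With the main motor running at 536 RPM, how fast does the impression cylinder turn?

1 RPM

Worm: ratio = 67/1 = 67, so shaft 2 turns at 536 / 67 = 8 RPM.
Gear mesh: ratio = 96/32 = 3, so shaft 3 turns at 8 / 3 = 2.6667 RPM.
Gear mesh: ratio = 88/33 = 2.6667, so the impression cylinder turns at 2.6667 / 2.6667 = 1 RPM.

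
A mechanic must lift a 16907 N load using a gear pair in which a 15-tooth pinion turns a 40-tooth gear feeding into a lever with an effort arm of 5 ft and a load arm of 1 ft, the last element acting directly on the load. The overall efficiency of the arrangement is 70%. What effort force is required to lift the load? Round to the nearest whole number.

Gear pair MA = 40/15 = 2.6667.
Lever MA = effort arm / load arm = 5/1 = 5.
Combined ideal MA = 2.6667 × 5 = 13.333.
Actual MA = 13.333 × 0.70 = 9.3333.
Effort = load / actual MA = 16907 / 9.3333 = 1811.5 N.

1811 N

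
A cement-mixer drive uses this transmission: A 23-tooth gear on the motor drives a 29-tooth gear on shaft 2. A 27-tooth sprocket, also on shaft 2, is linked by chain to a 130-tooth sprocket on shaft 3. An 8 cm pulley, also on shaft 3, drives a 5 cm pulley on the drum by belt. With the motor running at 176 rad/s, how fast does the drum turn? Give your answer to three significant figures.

46.4 rad/s

Gear mesh: ratio = 29/23 = 1.2609, so shaft 2 turns at 176 / 1.2609 = 139.59 rad/s.
Chain: ratio = 130/27 = 4.8148, so shaft 3 turns at 139.59 / 4.8148 = 28.991 rad/s.
Belt: ratio = 5/8 = 0.625, so the drum turns at 28.991 / 0.625 = 46.386 rad/s.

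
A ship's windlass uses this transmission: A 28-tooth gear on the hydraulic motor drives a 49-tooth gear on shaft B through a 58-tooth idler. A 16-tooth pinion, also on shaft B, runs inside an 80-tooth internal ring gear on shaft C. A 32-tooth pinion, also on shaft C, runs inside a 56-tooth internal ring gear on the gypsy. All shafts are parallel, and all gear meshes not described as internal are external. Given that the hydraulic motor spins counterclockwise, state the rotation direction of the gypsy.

the hydraulic motor → shaft B: driver → idler → driven is 2 external meshes, 2 reversals → CCW.
shaft B → shaft C: internal mesh, same direction → CCW.
shaft C → the gypsy: internal mesh, same direction → CCW.
2 reversals in total — an even number — so the gypsy turns the same way as the hydraulic motor.

counterclockwise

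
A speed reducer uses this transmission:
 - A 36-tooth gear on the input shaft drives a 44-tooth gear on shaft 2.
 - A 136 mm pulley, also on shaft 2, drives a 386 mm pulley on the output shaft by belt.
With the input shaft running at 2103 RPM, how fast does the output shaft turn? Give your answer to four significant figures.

606.2 RPM

gear mesh 44/36 = 1.2222 → 2103/1.2222 = 1720.6 RPM
belt 386/136 = 2.8382 → 1720.6/2.8382 = 606.23 RPM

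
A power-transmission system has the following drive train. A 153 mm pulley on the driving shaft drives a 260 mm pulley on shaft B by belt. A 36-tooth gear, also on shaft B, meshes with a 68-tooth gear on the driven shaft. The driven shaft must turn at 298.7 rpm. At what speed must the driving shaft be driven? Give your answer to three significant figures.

Overall ratio R = 1.6993 × 1.8889 = 3.2099.
Required input speed = output speed × R = 298.7 × 3.2099 = 958.79 rpm.

959 rpm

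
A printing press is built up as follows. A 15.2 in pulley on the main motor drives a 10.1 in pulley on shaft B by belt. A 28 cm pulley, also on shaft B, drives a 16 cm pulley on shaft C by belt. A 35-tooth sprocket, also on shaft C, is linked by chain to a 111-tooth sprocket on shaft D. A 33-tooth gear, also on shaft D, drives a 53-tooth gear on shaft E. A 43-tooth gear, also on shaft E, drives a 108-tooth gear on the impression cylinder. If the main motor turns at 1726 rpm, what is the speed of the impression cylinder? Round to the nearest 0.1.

Belt: ratio = 10.1/15.2 = 0.66447, so shaft B turns at 1726 / 0.66447 = 2597.5 rpm.
Belt: ratio = 16/28 = 0.57143, so shaft C turns at 2597.5 / 0.57143 = 4545.7 rpm.
Chain: ratio = 111/35 = 3.1714, so shaft D turns at 4545.7 / 3.1714 = 1433.3 rpm.
Gear mesh: ratio = 53/33 = 1.6061, so shaft E turns at 1433.3 / 1.6061 = 892.45 rpm.
Gear mesh: ratio = 108/43 = 2.5116, so the impression cylinder turns at 892.45 / 2.5116 = 355.33 rpm.

355.3 rpm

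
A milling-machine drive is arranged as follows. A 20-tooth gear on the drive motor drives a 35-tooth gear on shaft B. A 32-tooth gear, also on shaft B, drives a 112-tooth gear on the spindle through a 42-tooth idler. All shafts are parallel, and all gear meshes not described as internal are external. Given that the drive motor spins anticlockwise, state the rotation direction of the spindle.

clockwise

the drive motor → shaft B: external mesh, 1 reversal → CW.
shaft B → the spindle: driver → idler → driven is 2 external meshes, 2 reversals → CW.
3 reversals in total — an odd number — so the spindle turns opposite to the drive motor.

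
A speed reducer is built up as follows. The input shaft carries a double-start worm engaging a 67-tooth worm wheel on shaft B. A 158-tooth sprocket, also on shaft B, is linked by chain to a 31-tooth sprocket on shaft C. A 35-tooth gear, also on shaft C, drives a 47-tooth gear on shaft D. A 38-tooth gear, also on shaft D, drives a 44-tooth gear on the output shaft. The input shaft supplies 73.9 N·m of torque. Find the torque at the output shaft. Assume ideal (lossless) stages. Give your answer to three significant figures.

755 N·m

worm 67/2 = 33.5 → τ = 73.9·33.5 = 2475.7 N·m
chain 31/158 = 0.1962 → τ = 2475.7·0.1962 = 485.73 N·m
gear mesh 47/35 = 1.3429 → τ = 485.73·1.3429 = 652.26 N·m
gear mesh 44/38 = 1.1579 → τ = 652.26·1.1579 = 755.25 N·m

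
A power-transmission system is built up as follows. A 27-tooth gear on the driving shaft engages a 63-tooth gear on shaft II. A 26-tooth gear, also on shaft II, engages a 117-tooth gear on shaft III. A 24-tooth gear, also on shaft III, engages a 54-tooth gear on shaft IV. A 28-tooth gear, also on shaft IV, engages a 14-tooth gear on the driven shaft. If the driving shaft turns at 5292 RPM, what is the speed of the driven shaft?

448 RPM

gear mesh 63/27 = 2.3333 → 5292/2.3333 = 2268 RPM
gear mesh 117/26 = 4.5 → 2268/4.5 = 504 RPM
gear mesh 54/24 = 2.25 → 504/2.25 = 224 RPM
gear mesh 14/28 = 0.5 → 224/0.5 = 448 RPM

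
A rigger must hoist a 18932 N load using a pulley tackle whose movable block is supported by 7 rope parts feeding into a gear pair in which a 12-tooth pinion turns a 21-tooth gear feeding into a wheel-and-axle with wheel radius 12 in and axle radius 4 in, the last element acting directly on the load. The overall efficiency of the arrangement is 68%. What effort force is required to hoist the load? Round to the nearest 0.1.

Block-and-tackle MA = number of supporting rope parts = 7.
Gear pair MA = 21/12 = 1.75.
Wheel-and-axle MA = R/r = 12/4 = 3.
Combined ideal MA = 7 × 1.75 × 3 = 36.75.
Actual MA = 36.75 × 0.68 = 24.99.
Effort = load / actual MA = 18932 / 24.99 = 757.58 N.

757.6 N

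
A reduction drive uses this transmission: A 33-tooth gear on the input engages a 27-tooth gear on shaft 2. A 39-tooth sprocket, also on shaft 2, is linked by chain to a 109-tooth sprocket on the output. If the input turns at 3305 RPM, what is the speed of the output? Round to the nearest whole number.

gear mesh 27/33 = 0.81818 → 3305/0.81818 = 4039.4 RPM
chain 109/39 = 2.7949 → 4039.4/2.7949 = 1445.3 RPM

1445 RPM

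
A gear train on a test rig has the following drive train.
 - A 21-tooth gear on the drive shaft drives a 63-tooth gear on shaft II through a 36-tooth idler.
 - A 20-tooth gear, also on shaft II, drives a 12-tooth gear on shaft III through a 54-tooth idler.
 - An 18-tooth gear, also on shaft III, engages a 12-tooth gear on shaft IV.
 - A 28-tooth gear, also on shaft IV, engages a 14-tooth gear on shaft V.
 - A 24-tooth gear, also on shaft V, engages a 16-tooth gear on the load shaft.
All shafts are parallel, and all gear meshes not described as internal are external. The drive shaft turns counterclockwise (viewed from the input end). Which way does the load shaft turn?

clockwise

the drive shaft → shaft II: driver → idler → driven is 2 external meshes, 2 reversals → CCW.
shaft II → shaft III: driver → idler → driven is 2 external meshes, 2 reversals → CCW.
shaft III → shaft IV: external mesh, 1 reversal → CW.
shaft IV → shaft V: external mesh, 1 reversal → CCW.
shaft V → the load shaft: external mesh, 1 reversal → CW.
7 reversals in total — an odd number — so the load shaft turns opposite to the drive shaft.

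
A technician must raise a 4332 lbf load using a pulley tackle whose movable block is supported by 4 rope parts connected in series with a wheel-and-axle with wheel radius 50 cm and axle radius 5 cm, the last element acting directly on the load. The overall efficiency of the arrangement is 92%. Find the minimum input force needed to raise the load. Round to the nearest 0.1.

Block-and-tackle MA = number of supporting rope parts = 4.
Wheel-and-axle MA = R/r = 50/5 = 10.
Combined ideal MA = 4 × 10 = 40.
Actual MA = 40 × 0.92 = 36.8.
Effort = load / actual MA = 4332 / 36.8 = 117.72 lbf.

117.7 lbf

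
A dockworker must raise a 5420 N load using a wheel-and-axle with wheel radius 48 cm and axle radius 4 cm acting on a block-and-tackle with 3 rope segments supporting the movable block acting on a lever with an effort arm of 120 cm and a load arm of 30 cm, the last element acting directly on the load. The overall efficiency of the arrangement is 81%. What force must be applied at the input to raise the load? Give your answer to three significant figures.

Wheel-and-axle MA = R/r = 48/4 = 12.
Block-and-tackle MA = number of supporting rope parts = 3.
Lever MA = effort arm / load arm = 120/30 = 4.
Combined ideal MA = 12 × 3 × 4 = 144.
Actual MA = 144 × 0.81 = 116.64.
Effort = load / actual MA = 5420 / 116.64 = 46.468 N.

46.5 N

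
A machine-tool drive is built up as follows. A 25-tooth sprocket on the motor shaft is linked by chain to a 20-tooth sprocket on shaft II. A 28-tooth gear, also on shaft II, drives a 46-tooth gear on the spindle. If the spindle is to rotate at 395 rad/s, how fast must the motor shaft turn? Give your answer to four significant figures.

519.1 rad/s

Overall ratio R = 0.8 × 1.6429 = 1.3143.
Required input speed = output speed × R = 395 × 1.3143 = 519.14 rad/s.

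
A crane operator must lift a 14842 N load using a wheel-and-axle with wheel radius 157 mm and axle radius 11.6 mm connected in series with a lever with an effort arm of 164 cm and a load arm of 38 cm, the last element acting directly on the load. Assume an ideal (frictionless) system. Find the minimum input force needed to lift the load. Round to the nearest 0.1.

254.1 N

Wheel-and-axle MA = R/r = 157/11.6 = 13.534.
Lever MA = effort arm / load arm = 164/38 = 4.3158.
Combined ideal MA = 13.534 × 4.3158 = 58.412.
Effort = load / MA = 14842 / 58.412 = 254.09 N.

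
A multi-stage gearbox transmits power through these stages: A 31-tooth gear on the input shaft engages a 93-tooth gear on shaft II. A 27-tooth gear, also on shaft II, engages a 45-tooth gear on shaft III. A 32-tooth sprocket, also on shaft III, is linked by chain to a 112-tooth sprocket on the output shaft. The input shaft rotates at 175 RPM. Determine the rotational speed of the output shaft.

Gear mesh: ratio = 93/31 = 3, so shaft II turns at 175 / 3 = 58.333 RPM.
Gear mesh: ratio = 45/27 = 1.6667, so shaft III turns at 58.333 / 1.6667 = 35 RPM.
Chain: ratio = 112/32 = 3.5, so the output shaft turns at 35 / 3.5 = 10 RPM.

10 RPM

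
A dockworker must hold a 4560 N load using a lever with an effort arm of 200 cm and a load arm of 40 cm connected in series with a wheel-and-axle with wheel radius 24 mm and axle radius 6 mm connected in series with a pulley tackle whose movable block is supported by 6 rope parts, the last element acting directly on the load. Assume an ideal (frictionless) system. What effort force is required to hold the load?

38 N

Lever MA = effort arm / load arm = 200/40 = 5.
Wheel-and-axle MA = R/r = 24/6 = 4.
Block-and-tackle MA = number of supporting rope parts = 6.
Combined ideal MA = 5 × 4 × 6 = 120.
Effort = load / MA = 4560 / 120 = 38 N.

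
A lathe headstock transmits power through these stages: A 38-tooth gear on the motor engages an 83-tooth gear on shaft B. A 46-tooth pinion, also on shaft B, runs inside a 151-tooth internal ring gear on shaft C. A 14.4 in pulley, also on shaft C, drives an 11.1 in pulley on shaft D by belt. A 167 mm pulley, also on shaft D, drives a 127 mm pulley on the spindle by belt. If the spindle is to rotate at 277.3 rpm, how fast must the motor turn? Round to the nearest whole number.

Overall ratio R = 2.1842 × 3.2826 × 0.77083 × 0.76048 = 4.203.
Required input speed = output speed × R = 277.3 × 4.203 = 1165.5 rpm.

1165 rpm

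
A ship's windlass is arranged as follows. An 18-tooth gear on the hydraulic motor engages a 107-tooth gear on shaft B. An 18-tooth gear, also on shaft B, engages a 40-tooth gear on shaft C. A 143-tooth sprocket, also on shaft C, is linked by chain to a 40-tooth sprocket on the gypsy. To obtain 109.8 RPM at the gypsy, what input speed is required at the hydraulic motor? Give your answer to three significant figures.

406 RPM

Overall ratio R = 5.9444 × 2.2222 × 0.27972 = 3.6951.
Required input speed = output speed × R = 109.8 × 3.6951 = 405.72 RPM.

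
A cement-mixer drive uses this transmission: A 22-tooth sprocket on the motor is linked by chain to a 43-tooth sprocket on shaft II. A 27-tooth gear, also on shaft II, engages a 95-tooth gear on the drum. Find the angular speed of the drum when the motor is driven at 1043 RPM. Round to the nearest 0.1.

chain 43/22 = 1.9545 → 1043/1.9545 = 533.63 RPM
gear mesh 95/27 = 3.5185 → 533.63/3.5185 = 151.66 RPM

151.7 RPM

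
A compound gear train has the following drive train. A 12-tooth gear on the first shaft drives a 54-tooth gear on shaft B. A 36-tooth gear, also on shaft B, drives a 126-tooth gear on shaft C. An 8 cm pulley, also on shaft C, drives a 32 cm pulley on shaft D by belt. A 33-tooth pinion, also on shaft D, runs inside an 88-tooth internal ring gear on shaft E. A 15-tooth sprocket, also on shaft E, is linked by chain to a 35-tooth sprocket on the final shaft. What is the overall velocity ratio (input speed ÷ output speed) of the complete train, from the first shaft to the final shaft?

392

Each stage contributes driven/driver: gear mesh 54/12 = 4.5, gear mesh 126/36 = 3.5, belt 32/8 = 4, internal gear 88/33 = 2.6667, chain 35/15 = 2.3333.
Overall: 4.5 × 3.5 × 4 × 2.6667 × 2.3333 = 392.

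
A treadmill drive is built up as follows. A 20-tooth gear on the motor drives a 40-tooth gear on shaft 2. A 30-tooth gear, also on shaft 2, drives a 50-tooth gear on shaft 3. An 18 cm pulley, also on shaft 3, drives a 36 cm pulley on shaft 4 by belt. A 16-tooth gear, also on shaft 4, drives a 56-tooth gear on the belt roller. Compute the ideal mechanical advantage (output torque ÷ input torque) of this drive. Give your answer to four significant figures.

Each stage contributes driven/driver: gear mesh 40/20 = 2, gear mesh 50/30 = 1.6667, belt 36/18 = 2, gear mesh 56/16 = 3.5.
Overall: 2 × 1.6667 × 2 × 3.5 = 23.333.

23.33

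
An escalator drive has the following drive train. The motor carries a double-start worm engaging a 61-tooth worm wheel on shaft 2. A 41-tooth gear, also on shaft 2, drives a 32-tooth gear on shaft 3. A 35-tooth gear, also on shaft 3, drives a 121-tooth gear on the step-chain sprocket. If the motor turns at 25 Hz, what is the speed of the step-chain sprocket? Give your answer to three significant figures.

0.304 Hz

Worm: ratio = 61/2 = 30.5, so shaft 2 turns at 25 / 30.5 = 0.81967 Hz.
Gear mesh: ratio = 32/41 = 0.78049, so shaft 3 turns at 0.81967 / 0.78049 = 1.0502 Hz.
Gear mesh: ratio = 121/35 = 3.4571, so the step-chain sprocket turns at 1.0502 / 3.4571 = 0.30378 Hz.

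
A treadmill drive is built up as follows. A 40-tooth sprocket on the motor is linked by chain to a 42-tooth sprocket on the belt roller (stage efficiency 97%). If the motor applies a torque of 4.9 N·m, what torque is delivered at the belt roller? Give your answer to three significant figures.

Chain: ratio = 42/40 = 1.05; torque at the belt roller = 4.9 × 1.05 × 0.97 = 4.9907 N·m.

4.99 N·m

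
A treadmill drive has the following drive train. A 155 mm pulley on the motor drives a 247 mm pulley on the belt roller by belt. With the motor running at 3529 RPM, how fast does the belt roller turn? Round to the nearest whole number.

belt 247/155 = 1.5935 → 3529/1.5935 = 2214.6 RPM

2215 RPM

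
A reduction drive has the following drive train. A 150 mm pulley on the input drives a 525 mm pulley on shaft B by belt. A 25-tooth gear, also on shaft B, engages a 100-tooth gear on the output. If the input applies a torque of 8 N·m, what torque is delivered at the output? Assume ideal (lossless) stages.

After the belt (525/150): 8 × 3.5 = 28 N·m
After the gear mesh (100/25): 28 × 4 = 112 N·m

112 N·m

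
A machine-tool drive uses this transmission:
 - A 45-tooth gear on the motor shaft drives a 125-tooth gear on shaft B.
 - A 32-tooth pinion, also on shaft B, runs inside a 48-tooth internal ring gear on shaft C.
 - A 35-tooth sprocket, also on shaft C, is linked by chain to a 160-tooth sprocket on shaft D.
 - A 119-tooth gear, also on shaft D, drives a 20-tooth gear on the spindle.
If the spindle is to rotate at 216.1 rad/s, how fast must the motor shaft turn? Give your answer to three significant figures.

692 rad/s

Overall ratio R = 2.7778 × 1.5 × 4.5714 × 0.16807 = 3.2013.
Required input speed = output speed × R = 216.1 × 3.2013 = 691.8 rad/s.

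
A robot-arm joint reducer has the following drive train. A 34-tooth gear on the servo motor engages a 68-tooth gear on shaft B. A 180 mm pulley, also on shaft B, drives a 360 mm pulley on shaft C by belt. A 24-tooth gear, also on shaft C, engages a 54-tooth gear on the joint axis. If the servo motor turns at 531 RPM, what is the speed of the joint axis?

59 RPM

gear mesh 68/34 = 2 → 531/2 = 265.5 RPM
belt 360/180 = 2 → 265.5/2 = 132.75 RPM
gear mesh 54/24 = 2.25 → 132.75/2.25 = 59 RPM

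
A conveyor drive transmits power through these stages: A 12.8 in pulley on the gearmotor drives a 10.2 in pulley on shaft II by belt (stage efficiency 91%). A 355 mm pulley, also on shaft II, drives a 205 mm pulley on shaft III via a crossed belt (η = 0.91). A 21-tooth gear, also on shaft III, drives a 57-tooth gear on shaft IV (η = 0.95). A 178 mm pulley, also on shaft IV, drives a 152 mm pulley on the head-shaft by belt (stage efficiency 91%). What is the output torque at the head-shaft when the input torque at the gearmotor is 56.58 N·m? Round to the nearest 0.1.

After the belt (10.2/12.8): 56.58 × 0.79687 × 0.91 = 41.029 N·m
After the belt (205/355): 41.029 × 0.57746 × 0.91 = 21.561 N·m
After the gear mesh (57/21): 21.561 × 2.7143 × 0.95 = 55.596 N·m
After the belt (152/178): 55.596 × 0.85393 × 0.91 = 43.202 N·m

43.2 N·m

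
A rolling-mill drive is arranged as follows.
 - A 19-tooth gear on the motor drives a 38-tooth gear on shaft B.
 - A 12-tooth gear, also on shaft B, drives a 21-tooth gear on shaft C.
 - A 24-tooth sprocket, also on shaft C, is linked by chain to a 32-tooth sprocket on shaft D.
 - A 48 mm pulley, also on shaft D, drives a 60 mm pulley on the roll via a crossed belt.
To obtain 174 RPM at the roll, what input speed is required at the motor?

1015 RPM

Overall ratio R = 2 × 1.75 × 1.3333 × 1.25 = 5.8333.
Required input speed = output speed × R = 174 × 5.8333 = 1015 RPM.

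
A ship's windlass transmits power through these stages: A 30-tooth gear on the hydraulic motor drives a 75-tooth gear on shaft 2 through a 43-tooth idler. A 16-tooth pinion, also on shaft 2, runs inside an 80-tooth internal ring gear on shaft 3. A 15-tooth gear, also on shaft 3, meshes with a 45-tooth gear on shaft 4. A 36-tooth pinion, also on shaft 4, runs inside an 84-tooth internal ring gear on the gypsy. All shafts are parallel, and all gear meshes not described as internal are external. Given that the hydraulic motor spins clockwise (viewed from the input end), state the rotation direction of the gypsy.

anticlockwise

the hydraulic motor → shaft 2: driver → idler → driven is 2 external meshes, 2 reversals → CW.
shaft 2 → shaft 3: internal mesh, same direction → CW.
shaft 3 → shaft 4: external mesh, 1 reversal → CCW.
shaft 4 → the gypsy: internal mesh, same direction → CCW.
3 reversals in total — an odd number — so the gypsy turns opposite to the hydraulic motor.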